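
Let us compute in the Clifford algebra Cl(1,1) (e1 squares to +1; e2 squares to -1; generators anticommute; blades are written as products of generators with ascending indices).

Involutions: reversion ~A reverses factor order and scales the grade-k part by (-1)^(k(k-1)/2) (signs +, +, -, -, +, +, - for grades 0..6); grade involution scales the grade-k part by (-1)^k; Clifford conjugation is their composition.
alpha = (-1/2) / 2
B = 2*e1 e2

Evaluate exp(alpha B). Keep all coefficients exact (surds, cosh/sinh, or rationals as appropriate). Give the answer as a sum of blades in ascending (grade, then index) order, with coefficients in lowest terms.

B^2 = (2)^2*(e1 e2)^2 = 4*(+1) = 4 (a basis 2-blade squares to minus the product of its generators' squares).
B^2 = 4 — hyperbolic case — the even/odd split gives cosh and sinh: l = 2, alpha*l = -1/2, so exp(alpha B) = cosh(-1/2) + (sinh(-1/2)/2)*B = cosh(1/2) + (-sinh(1/2)/2)*B.
Answer: cosh(1/2) - sinh(1/2)*e1 e2


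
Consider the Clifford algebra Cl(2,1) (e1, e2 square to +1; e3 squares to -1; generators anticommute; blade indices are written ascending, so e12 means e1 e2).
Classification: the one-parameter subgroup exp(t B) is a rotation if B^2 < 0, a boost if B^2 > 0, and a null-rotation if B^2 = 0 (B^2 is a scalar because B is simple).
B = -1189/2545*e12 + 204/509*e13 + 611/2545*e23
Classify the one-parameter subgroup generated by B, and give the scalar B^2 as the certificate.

B^2 term by term: the squares give (-1189/2545)^2*(e12)^2 + (204/509)^2*(e13)^2 + (611/2545)^2*(e23)^2 = 1413721/6477025*(-1) + 41616/259081*(+1) + 373321/6477025*(+1) = 0 (each basis 2-blade squares to minus the product of its generators' squares); cross terms between blades sharing an index anticommute and cancel. So B^2 = 0.
Answer: null-rotation, certificate B^2 = 0. Why this suffices: the scalar 0 survives any versor conjugation, so its sign alone determines the class however B is presented.


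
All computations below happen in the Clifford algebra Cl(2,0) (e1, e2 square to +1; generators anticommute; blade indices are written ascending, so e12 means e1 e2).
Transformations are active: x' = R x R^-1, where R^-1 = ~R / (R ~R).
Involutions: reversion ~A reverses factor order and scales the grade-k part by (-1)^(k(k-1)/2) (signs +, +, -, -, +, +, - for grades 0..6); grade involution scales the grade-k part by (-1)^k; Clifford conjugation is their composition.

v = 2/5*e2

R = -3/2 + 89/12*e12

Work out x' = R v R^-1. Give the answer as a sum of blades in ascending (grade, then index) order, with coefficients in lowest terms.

~R = -3/2 - 89/12*e12, and R ~R = 8245/144, so R^-1 = ~R / (8245/144).
R v = 89/30*e1 - 3/5*e2
Answer: -6408/41225*e1 - 15194/41225*e2


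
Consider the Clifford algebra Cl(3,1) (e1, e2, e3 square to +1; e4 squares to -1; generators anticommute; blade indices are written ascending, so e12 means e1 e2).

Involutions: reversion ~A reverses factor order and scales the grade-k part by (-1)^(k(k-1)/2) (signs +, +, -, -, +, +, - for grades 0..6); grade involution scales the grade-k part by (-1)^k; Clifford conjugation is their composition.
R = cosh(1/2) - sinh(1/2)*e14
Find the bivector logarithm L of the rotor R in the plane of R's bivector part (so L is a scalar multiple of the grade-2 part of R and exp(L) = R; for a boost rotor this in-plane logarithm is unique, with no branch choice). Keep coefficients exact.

The scalar part of R is cosh(1/2), which fixes the rapidity magnitude through cosh (cosh is even, so it cannot fix the sign — the bivector part carries that); dividing the bivector part by sinh of the rapidity gives the plane, and L = rapidity * plane, where the joint sign ambiguity of (rapidity, plane) cancels in the product.
Concretely: cosh(rapidity) = cosh(1/2) gives rapidity = ±1/2, and since rapidity/sinh(rapidity) is even the sign is immaterial: L = (rapidity/sinh(rapidity)) * <R>_2 = (1/(2*sinh(1/2))) * <R>_2.
Answer: -1/2*e14


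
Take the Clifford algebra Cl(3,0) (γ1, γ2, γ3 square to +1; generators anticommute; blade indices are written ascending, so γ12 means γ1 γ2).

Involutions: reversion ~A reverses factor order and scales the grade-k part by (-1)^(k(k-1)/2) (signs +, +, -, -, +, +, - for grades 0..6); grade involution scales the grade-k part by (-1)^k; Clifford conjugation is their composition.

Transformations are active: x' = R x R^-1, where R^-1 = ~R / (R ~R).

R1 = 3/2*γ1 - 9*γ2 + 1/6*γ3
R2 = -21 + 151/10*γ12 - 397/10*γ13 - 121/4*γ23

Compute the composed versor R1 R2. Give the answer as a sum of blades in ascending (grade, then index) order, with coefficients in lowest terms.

Distribute over the terms of R1 (each basis-blade product reordered to ascending indices, repeated generators contracted through their squares):
(3/2*γ1) R2 = -63/2*γ1 + 453/20*γ2 - 1191/20*γ3 - 363/8*γ123
(-9*γ2) R2 = 1359/10*γ1 + 189*γ2 + 1089/4*γ3 - 3573/10*γ123
(1/6*γ3) R2 = 397/60*γ1 + 121/24*γ2 - 7/2*γ3 + 151/60*γ123
Summing the partial products and collecting blades:
Answer: 6661/60*γ1 + 26003/120*γ2 + 1046/5*γ3 - 48019/120*γ123


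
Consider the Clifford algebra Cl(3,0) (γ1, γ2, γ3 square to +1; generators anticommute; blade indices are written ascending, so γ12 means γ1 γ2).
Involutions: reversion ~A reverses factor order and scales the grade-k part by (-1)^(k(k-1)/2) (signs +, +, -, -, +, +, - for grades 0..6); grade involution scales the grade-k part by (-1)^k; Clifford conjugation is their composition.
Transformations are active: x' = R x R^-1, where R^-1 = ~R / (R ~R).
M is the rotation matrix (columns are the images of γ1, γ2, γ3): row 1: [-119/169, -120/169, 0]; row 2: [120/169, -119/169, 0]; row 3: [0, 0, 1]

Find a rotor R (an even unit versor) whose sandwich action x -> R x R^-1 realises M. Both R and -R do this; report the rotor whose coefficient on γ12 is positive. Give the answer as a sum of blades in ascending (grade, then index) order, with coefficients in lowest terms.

Method: write R = a + b12*γ12 + b13*γ13 + b23*γ23 with a^2 + b12^2 + b13^2 + b23^2 = 1 (so R^-1 = ~R). Expanding the columns R e_j ~R gives tr M = 4a^2 - 1 and, from the antisymmetric part, M21 - M12 = -4a*b12, M13 - M31 = 4a*b13, M32 - M23 = -4a*b23.
Here tr M = -69/169, so a^2 = (1 + tr M)/4 = 25/169 and a = ±5/13. Taking a = 5/13: M21 - M12 = 240/169, M13 - M31 = 0, M32 - M23 = 0, giving b12 = -12/13, b13 = 0, b23 = 0, i.e. R = 5/13 - 12/13*γ12.
Its γ12 coefficient is negative, so report the other preimage -R.
Answer: -5/13 + 12/13*γ12. Note: both R and -R realise this M (trace -69/169); the covering map identifies them, and the γ12-coefficient sign is the tie-breaker.


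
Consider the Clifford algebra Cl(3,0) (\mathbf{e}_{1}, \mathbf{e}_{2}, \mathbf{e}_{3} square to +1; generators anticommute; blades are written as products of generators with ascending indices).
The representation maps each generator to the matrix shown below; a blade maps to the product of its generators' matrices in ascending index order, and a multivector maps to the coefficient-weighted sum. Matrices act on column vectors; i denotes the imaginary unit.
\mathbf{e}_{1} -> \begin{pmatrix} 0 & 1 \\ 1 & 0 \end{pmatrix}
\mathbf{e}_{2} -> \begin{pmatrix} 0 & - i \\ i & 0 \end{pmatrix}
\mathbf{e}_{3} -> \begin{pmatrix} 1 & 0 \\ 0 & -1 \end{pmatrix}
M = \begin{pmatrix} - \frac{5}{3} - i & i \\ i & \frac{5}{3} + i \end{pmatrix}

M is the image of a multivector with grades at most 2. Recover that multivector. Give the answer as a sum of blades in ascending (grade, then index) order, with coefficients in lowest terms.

Method: 1, rho(e_{1}), rho(e_{2}), rho(e_{3}) form a trace-orthogonal basis of the 2x2 complex matrices (tr(X Y) = 2 if X = Y, else 0), so M = m0*1 + m1*rho(e_{1}) + m2*rho(e_{2}) + m3*rho(e_{3}) with m0 = tr(M)/2 = 0, m1 = tr(M rho(e_{1}))/2 = i, m2 = tr(M rho(e_{2}))/2 = 0, m3 = tr(M rho(e_{3}))/2 = - \frac{5}{3} - i.
Multiplying table entries, the bivector images are rho(e_{1} e_{2}) = i*rho(e_{3}), rho(e_{1} e_{3}) = -i*rho(e_{2}), rho(e_{2} e_{3}) = i*rho(e_{1}); with real blade coefficients the real parts of m0..m3 are the coefficients of 1, e_{1}, e_{2}, e_{3} and the imaginary parts give the bivectors (e_{2} e_{3}: Im m1, e_{1} e_{3}: -Im m2, e_{1} e_{2}: Im m3).
Answer: -\frac{5}{3} e_{3} - e_{1} e_{2} + e_{2} e_{3}


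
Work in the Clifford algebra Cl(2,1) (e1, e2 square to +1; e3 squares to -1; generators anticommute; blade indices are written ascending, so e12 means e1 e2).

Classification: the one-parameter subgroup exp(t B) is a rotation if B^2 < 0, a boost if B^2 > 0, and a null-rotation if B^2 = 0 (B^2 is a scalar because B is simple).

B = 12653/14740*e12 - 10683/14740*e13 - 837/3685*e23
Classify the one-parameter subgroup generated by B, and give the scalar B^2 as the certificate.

B^2 term by term: the squares give (12653/14740)^2*(e12)^2 + (-10683/14740)^2*(e13)^2 + (-837/3685)^2*(e23)^2 = 160098409/217267600*(-1) + 114126489/217267600*(+1) + 700569/13579225*(+1) = -4/25 (each basis 2-blade squares to minus the product of its generators' squares); cross terms between blades sharing an index anticommute and cancel. So B^2 = -4/25.
Answer: rotation, certificate B^2 = -4/25. Note: conjugating B changes its blade decomposition but never the scalar B^2 = -4/25, whose sign settles the classification.


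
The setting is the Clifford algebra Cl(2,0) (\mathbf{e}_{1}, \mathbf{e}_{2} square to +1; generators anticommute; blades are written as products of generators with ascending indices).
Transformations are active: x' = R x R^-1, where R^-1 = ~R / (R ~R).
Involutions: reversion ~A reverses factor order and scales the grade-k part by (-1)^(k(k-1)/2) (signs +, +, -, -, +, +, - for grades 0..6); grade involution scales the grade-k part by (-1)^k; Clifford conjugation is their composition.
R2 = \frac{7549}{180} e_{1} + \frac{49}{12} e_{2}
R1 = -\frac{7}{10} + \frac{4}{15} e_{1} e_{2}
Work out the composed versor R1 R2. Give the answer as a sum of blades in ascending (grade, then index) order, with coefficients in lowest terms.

Distribute over the terms of R1 (each basis-blade product reordered to ascending indices, repeated generators contracted through their squares):
(-\frac{7}{10}) R2 = -\frac{52843}{1800} e_{1} - \frac{343}{120} e_{2}
(\frac{4}{15} e_{1} e_{2}) R2 = \frac{49}{45} e_{1} - \frac{7549}{675} e_{2}
Summing the partial products and collecting blades:
Answer: -\frac{16961}{600} e_{1} - \frac{75827}{5400} e_{2}


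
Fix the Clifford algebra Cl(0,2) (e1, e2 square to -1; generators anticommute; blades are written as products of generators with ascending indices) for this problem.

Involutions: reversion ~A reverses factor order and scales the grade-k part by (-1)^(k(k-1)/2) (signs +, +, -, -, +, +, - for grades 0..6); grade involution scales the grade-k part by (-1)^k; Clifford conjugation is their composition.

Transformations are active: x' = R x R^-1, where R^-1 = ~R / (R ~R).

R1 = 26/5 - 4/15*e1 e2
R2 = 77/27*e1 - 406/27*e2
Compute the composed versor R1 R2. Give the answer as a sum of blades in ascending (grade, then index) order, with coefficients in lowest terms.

Distribute over the terms of R1 (each basis-blade product reordered to ascending indices, repeated generators contracted through their squares):
(26/5) R2 = 2002/135*e1 - 10556/135*e2
(-4/15*e1 e2) R2 = -1624/405*e1 - 308/405*e2
Summing the partial products and collecting blades:
Answer: 4382/405*e1 - 31976/405*e2


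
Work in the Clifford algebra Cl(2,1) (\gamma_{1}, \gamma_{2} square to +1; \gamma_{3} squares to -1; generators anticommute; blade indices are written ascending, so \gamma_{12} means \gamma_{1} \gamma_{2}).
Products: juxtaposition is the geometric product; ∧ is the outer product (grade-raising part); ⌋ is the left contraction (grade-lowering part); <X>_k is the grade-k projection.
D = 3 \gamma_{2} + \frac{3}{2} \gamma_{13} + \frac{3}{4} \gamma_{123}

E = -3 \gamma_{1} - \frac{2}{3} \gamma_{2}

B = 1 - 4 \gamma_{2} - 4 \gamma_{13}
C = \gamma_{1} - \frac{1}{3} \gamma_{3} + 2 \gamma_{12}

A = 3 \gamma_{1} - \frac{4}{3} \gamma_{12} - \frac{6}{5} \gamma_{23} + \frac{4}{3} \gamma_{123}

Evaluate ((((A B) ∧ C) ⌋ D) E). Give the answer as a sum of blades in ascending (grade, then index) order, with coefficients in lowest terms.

step 1: \frac{25}{3} \gamma_{1} + \frac{16}{3} \gamma_{2} - \frac{84}{5} \gamma_{3} - \frac{272}{15} \gamma_{12} + \frac{16}{3} \gamma_{13} - \frac{98}{15} \gamma_{23} + \frac{4}{3} \gamma_{123}
step 2: -\frac{16}{3} \gamma_{12} + \frac{631}{45} \gamma_{13} - \frac{16}{9} \gamma_{23} - \frac{1534}{45} \gamma_{123}
step 3: -\frac{68}{15} - \frac{4}{3} \gamma_{1} - \frac{631}{60} \gamma_{2} + 4 \gamma_{3}
step 4: \frac{991}{90} + \frac{68}{5} \gamma_{1} + \frac{136}{45} \gamma_{2} - \frac{5519}{180} \gamma_{12} + 12 \gamma_{13} + \frac{8}{3} \gamma_{23}
Answer: \frac{991}{90} + \frac{68}{5} \gamma_{1} + \frac{136}{45} \gamma_{2} - \frac{5519}{180} \gamma_{12} + 12 \gamma_{13} + \frac{8}{3} \gamma_{23}


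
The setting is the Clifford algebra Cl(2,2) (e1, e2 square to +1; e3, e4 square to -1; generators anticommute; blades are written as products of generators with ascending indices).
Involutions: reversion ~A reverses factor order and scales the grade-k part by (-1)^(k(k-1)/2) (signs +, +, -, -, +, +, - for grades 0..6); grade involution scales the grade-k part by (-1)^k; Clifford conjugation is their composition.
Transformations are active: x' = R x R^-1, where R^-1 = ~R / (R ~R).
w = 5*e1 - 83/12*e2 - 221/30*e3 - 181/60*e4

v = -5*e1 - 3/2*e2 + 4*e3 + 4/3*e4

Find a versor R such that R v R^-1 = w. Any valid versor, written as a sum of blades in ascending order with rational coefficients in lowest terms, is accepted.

Take R = v + w = -101/12*e2 - 101/30*e3 - 101/60*e4. Because q(v) = q(w) = 341/36, conjugation by R sends v exactly to w.
Answer: -101/12*e2 - 101/30*e3 - 101/60*e4


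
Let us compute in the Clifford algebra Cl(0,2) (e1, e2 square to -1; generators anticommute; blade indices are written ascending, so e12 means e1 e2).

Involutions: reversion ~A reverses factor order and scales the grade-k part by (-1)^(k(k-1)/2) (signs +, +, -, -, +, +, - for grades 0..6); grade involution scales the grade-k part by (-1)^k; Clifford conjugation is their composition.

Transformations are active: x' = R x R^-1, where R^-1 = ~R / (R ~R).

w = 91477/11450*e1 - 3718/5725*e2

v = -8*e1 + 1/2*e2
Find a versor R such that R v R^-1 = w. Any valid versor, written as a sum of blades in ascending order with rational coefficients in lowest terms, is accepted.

Take R = v + w = -123/11450*e1 - 1711/11450*e2. Because q(v) = q(w) = -257/4, conjugation by R sends v exactly to w.
Answer: -123/11450*e1 - 1711/11450*e2


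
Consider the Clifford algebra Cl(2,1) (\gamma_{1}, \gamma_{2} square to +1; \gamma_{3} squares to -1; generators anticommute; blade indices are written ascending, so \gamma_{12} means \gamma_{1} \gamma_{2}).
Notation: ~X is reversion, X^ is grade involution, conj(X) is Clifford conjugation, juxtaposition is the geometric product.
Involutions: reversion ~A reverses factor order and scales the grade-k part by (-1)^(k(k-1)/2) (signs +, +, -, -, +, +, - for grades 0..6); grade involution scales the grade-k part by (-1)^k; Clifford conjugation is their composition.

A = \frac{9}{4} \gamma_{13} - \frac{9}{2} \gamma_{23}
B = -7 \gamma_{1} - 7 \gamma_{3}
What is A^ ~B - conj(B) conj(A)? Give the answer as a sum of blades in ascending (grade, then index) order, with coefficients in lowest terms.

first term: \frac{63}{4} \gamma_{1} - \frac{63}{2} \gamma_{2} + \frac{63}{4} \gamma_{3} + \frac{63}{2} \gamma_{123}
second term: -\frac{63}{4} \gamma_{1} + \frac{63}{2} \gamma_{2} - \frac{63}{4} \gamma_{3} + \frac{63}{2} \gamma_{123}
Answer: \frac{63}{2} \gamma_{1} - 63 \gamma_{2} + \frac{63}{2} \gamma_{3}


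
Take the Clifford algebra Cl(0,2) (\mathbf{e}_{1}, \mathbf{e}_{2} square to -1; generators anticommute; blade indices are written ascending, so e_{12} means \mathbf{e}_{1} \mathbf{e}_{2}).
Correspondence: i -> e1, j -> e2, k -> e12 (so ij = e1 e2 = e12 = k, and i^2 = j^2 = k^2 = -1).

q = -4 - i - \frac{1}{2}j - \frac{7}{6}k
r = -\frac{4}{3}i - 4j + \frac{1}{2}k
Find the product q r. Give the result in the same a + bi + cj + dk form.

In blades: q = -4 - e_{1} - \frac{1}{2} e_{2} - \frac{7}{6} e_{12}, r = -\frac{4}{3} e_{1} - 4 e_{2} + \frac{1}{2} e_{12}.
Distribute q over r term by term (generator squares from the signature, products reordered to ascending indices): (-4)*r = \frac{16}{3} e_{1} + 16 e_{2} - 2 e_{12}; (-e_{1})*r = -\frac{4}{3} + \frac{1}{2} e_{2} + 4 e_{12}; (-\frac{1}{2} e_{2})*r = -2 - \frac{1}{4} e_{1} - \frac{2}{3} e_{12}; (-\frac{7}{6} e_{12})*r = \frac{7}{12} - \frac{14}{3} e_{1} + \frac{14}{9} e_{2}.
Sum: -\frac{11}{4} + \frac{5}{12} e_{1} + \frac{325}{18} e_{2} + \frac{4}{3} e_{12}; translating back through the correspondence:
Answer: -\frac{11}{4} + \frac{5}{12}i + \frac{325}{18}j + \frac{4}{3}k


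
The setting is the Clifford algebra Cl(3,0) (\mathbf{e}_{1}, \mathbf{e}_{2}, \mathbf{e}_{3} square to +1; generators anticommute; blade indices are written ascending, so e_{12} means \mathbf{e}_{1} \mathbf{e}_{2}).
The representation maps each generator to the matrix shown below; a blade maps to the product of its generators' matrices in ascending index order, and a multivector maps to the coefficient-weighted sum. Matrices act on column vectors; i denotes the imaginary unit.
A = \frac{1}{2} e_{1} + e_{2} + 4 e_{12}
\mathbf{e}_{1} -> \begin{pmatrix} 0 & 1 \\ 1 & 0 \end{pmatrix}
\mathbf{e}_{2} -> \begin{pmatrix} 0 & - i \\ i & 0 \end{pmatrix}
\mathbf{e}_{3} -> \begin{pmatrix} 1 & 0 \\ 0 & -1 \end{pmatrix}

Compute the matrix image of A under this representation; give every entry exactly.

Bivector images (products of the table entries): rho(e_{12}) = rho(\mathbf{e}_{1})rho(\mathbf{e}_{2}) = \begin{pmatrix} i & 0 \\ 0 & - i \end{pmatrix}.
M = (\frac{1}{2})*rho(e_{1}) + (1)*rho(e_{2}) + (4)*rho(e_{12}), summed entrywise:
Answer: \begin{pmatrix} 4 i & \frac{1}{2} - i \\ \frac{1}{2} + i & - 4 i \end{pmatrix}


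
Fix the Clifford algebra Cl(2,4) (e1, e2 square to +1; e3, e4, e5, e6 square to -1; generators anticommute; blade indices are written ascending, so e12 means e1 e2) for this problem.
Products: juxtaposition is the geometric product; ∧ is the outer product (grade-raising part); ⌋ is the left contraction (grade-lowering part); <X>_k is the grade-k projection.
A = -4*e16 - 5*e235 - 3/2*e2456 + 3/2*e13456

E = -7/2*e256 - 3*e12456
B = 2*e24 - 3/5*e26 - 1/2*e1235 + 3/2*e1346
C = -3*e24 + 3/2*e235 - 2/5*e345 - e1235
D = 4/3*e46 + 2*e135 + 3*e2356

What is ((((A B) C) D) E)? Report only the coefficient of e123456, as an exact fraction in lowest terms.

step 1: 5/2*e1 + 9/4*e5 + 12/5*e12 - 6*e34 + 9/10*e45 - 3*e56 - 3/4*e246 + 10*e345 + 3*e356 + 9/4*e1235 - 8*e1246 + 3/4*e1346 + 2*e2356 + 9/10*e12345 - 3*e12356 - 15/2*e12456
step 2: -25/4 - 27/8*e1 + 9/25*e3 + 9/10*e4 - 12/5*e5 + 33/4*e6 - 9/25*e12 - 171/20*e14 + 35/2*e16 - 171/8*e23 - 15*e24 - 27/10*e25 + 9/2*e26 + 9/10*e34 + 12/5*e35 + 6/5*e46 - 9/4*e123 - 92/5*e124 + 3*e126 + 63/10*e135 + 111/5*e156 - 27/20*e234 + 55/2*e235 - 9/2*e236 - 63/4*e245 + 4/5*e246 + 87/10*e346 + 9/10*e1234 + 15/4*e1235 + 33/4*e1236 + 6*e1245 - 6/5*e1246 + 23/4*e1345 - 45/4*e1346 - 3/10*e2356 + 33/4*e2456 + 121/8*e3456 - 24/25*e12345 - 16/5*e12356 - 9/8*e12456 + 15/4*e13456 + 9*e23456
step 3: -133/10 + 24/5*e1 + 193/30*e2 - 58/5*e3 - 55/2*e4 - 27/2*e5 - 837/10*e6 + 283/5*e12 + 99/5*e13 + 70/3*e14 + 2547/100*e15 + 3/20*e16 - 8259/200*e24 + 31/2*e25 + 96/5*e26 - 99/4*e34 + 323/12*e35 + 513/10*e36 - 5/6*e46 - 513/8*e56 - 72*e123 - 29/4*e124 + 165/4*e125 + 187/30*e126 + 27/8*e134 + 3/2*e135 - 139/5*e145 + 2863/100*e146 - 27/4*e156 + 6*e234 + 3747/100*e235 + 9*e236 + 243/10*e245 - 171/50*e256 - 147/10*e345 + 4773/100*e346 - 35*e356 + 433/20*e456 - 41/2*e1234 + 105/2*e1235 - 6/5*e1236 - 621/20*e1245 - 3573/100*e1246 - e1256 - 9/5*e1345 - 18*e1346 - 1487/150*e1356 - 147/10*e1456 + 204/5*e2345 - 105/4*e2346 - 51/4*e2356 + 63/10*e2456 - 241/5*e3456 + 514/15*e12345 - 39/2*e12346 - 481/200*e12356 - 66*e13456 - 1091/30*e23456 - 581/20*e123456
step 4: -1197/100 + 77/5*e1 - 14427/80*e2 - 1701/40*e3 - 381/20*e4 - 3999/100*e5 + 389/10*e6 - 3543/40*e12 - 40273/400*e13 + 513/50*e14 + 1309/60*e15 - 8691/40*e16 + 641/2*e23 - 3841/40*e24 - 9471/25*e25 - 723/20*e26 - 72041/600*e34 - 90*e35 + 5669/200*e36 - 187/10*e45 + 1044/5*e46 - 23/30*e56 + 53789/300*e123 - 5637/40*e124 + 121/40*e125 - 17829/200*e126 - 2537/40*e134 - 1491/20*e135 + 1227/20*e136 + 13491/200*e145 - 2487/40*e146 - 14843/200*e156 - 4961/25*e234 - 2511/20*e235 + 10657/120*e236 + 101/30*e245 - 7641/100*e246 + 2331/20*e256 - 3531/40*e345 + 147/10*e346 + 123/2*e356 + 10107/400*e456 - 336*e1234 - 14319/100*e1235 - 777/20*e1236 - 70261/200*e1245 - 284/5*e1246 - 993/10*e1256 - 381/4*e1345 - 2257/300*e1346 - 270*e1356 - 243/40*e1456 + 33411/200*e2345 + 939/20*e2346 - 1219/40*e2356 - 2213/20*e2456 - 237*e3456 + 909/10*e12345 - 1489/20*e12346 - 99/20*e12356 + 3647/30*e12456 + 287/4*e13456 + 1089/40*e23456 + 1839/80*e123456
Answer: 1839/80


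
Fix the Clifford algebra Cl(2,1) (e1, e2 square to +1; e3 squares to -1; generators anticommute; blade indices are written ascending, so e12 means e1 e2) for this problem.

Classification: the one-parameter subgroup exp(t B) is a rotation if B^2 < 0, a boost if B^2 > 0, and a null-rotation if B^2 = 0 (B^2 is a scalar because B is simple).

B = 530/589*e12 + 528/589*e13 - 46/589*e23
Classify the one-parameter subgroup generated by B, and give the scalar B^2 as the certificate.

B^2 term by term: the squares give (530/589)^2*(e12)^2 + (528/589)^2*(e13)^2 + (-46/589)^2*(e23)^2 = 280900/346921*(-1) + 278784/346921*(+1) + 2116/346921*(+1) = 0 (each basis 2-blade squares to minus the product of its generators' squares); cross terms between blades sharing an index anticommute and cancel. So B^2 = 0.
Answer: null-rotation, certificate B^2 = 0. Note: conjugating B changes its blade decomposition but never the scalar B^2 = 0, whose sign settles the classification.


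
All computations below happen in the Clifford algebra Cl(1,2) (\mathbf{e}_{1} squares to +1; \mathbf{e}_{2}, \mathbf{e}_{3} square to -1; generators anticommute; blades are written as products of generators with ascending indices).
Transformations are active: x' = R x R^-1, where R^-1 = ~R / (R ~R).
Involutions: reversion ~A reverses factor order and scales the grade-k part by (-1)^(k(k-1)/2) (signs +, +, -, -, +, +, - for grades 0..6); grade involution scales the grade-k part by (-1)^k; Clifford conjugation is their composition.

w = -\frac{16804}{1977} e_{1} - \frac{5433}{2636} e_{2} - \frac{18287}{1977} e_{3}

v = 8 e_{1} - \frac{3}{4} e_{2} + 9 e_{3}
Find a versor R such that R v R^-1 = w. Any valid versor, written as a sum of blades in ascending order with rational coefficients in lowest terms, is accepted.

Here q(v) = q(w) = -\frac{281}{16}; the classical choice R = v + w = -\frac{988}{1977} e_{1} - \frac{3705}{1318} e_{2} - \frac{494}{1977} e_{3} then realises v -> w under the sandwich.
Answer: -\frac{988}{1977} e_{1} - \frac{3705}{1318} e_{2} - \frac{494}{1977} e_{3}


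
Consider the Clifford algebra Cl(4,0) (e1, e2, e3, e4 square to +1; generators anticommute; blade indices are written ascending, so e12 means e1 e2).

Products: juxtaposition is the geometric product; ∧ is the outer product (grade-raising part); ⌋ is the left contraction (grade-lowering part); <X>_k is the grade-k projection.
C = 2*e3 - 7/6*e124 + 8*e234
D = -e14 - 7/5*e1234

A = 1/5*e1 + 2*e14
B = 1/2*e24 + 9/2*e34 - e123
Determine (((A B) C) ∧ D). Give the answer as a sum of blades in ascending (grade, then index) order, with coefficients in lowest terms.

step 1: -e12 - 9*e13 - 1/5*e23 + 1/10*e124 + 9/10*e134 + 2*e234
step 2: -953/60 - 18*e1 - 2/5*e2 + 13/30*e4 - 36/5*e12 + 47/15*e13 - 9/5*e14 - 21/20*e23 - 4*e24 - 2*e123 + 72*e124 - 247/30*e134 + 21/2*e234 - 1/5*e1234
step 3: 953/60*e14 - 2/5*e124 + 3493/150*e1234
Answer: 953/60*e14 - 2/5*e124 + 3493/150*e1234


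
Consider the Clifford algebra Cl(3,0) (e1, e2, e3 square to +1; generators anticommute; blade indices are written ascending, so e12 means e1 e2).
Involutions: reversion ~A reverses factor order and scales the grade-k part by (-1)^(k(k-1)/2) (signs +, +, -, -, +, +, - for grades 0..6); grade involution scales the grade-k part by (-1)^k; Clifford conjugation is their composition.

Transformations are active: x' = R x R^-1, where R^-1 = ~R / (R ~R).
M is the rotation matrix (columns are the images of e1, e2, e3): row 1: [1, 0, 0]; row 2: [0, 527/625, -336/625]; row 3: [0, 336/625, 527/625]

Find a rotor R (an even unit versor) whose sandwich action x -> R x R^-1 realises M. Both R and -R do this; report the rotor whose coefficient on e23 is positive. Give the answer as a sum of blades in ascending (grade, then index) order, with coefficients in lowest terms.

Method: write R = a + b12*e12 + b13*e13 + b23*e23 with a^2 + b12^2 + b13^2 + b23^2 = 1 (so R^-1 = ~R). Expanding the columns R e_j ~R gives tr M = 4a^2 - 1 and, from the antisymmetric part, M21 - M12 = -4a*b12, M13 - M31 = 4a*b13, M32 - M23 = -4a*b23.
Here tr M = 1679/625, so a^2 = (1 + tr M)/4 = 576/625 and a = ±24/25. Taking a = 24/25: M21 - M12 = 0, M13 - M31 = 0, M32 - M23 = 672/625, giving b12 = 0, b13 = 0, b23 = -7/25, i.e. R = 24/25 - 7/25*e23.
Its e23 coefficient is negative, so report the other preimage -R.
Answer: -24/25 + 7/25*e23. Key observation: the double cover Spin(3) -> SO(3) sends R and -R to the same matrix (trace 1679/625 here), so the stated sign of the e23 coefficient is what selects one sheet.


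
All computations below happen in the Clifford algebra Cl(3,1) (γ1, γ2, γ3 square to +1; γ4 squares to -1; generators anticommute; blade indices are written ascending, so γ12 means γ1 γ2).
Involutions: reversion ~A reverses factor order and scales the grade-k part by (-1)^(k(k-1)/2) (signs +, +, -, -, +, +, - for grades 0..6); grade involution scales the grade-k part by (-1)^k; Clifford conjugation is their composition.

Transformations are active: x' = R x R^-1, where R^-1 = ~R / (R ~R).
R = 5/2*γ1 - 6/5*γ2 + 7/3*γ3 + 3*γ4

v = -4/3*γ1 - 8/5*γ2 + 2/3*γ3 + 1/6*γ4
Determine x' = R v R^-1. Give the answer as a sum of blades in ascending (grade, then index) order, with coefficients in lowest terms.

~R = 5/2*γ1 - 6/5*γ2 + 7/3*γ3 + 3*γ4, and R ~R = 3721/900, so R^-1 = ~R / (3721/900).
R v = -161/450 - 28/5*γ12 + 43/9*γ13 + 53/12*γ14 + 44/15*γ23 + 23/5*γ24 - 29/18*γ34
Answer: 10054/11163*γ1 + 33632/18605*γ2 - 11950/11163*γ3 - 15313/22326*γ4


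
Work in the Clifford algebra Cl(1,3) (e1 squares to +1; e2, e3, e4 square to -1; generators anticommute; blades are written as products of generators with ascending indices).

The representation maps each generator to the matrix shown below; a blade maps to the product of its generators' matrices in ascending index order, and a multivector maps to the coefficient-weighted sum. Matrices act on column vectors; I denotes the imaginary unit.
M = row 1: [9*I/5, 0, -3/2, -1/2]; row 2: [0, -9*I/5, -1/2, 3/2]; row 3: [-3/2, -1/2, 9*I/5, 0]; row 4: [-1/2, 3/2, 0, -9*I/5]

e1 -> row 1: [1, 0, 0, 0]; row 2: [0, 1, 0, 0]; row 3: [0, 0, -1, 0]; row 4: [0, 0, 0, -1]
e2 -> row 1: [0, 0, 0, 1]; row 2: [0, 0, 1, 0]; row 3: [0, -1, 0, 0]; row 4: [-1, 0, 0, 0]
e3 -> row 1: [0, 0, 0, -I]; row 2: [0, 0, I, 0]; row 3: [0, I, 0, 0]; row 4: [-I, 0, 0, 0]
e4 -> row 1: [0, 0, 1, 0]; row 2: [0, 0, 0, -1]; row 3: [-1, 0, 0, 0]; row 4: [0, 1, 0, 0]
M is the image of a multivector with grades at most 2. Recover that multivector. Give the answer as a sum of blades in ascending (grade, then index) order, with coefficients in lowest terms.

Method: the blade images are trace-orthogonal — tr(rho(e_A) rho(e_B)^-1) = 4 if A = B and 0 otherwise — and rho(e_A)^-1 = (e_A)^2 * rho(e_A) with (e_A)^2 = +1 or -1, so the coefficient of e_A in the preimage is (e_A)^2 * tr(M rho(e_A))/4.
Nonzero projections over blades of grade <= 2: e1 e2: (e1 e2)^2 = +1, tr(M rho(e1 e2)) = -2, coefficient -1/2; e1 e4: (e1 e4)^2 = +1, tr(M rho(e1 e4)) = -6, coefficient -3/2; e2 e3: (e2 e3)^2 = -1, tr(M rho(e2 e3)) = 36/5, coefficient -9/5. Every other blade of grade <= 2 projects to 0.
Answer: -1/2*e1 e2 - 3/2*e1 e4 - 9/5*e2 e3


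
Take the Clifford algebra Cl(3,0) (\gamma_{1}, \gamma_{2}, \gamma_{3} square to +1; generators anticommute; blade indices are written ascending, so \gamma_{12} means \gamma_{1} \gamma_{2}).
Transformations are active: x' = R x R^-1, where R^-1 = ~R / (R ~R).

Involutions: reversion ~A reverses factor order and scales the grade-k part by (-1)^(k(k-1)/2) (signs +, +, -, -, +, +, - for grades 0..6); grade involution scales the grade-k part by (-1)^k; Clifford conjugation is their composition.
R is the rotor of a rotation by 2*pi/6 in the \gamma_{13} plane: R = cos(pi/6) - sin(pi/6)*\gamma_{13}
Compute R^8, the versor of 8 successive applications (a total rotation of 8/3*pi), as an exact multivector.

Half-angle bookkeeping: 8 applications in \gamma_{13} add up to rotor phase 8*pi/6 = \frac{4 \pi}{3}, so R^8 = cos(\frac{4 \pi}{3}) - sin(\frac{4 \pi}{3})*\gamma_{13}.
cos(\frac{4 \pi}{3}) = - \frac{1}{2} and sin(\frac{4 \pi}{3}) = - \frac{\sqrt{3}}{2}, so R^8 = -\frac{1}{2} + \frac{\sqrt{3}}{2} \gamma_{13}. The net rotation is 2/3*pi (after discarding 1 full turn, each of which contributes a factor -1 to the rotor); the rotor keeps the half-angle phase exactly.
Answer: -\frac{1}{2} + \frac{\sqrt{3}}{2} \gamma_{13}


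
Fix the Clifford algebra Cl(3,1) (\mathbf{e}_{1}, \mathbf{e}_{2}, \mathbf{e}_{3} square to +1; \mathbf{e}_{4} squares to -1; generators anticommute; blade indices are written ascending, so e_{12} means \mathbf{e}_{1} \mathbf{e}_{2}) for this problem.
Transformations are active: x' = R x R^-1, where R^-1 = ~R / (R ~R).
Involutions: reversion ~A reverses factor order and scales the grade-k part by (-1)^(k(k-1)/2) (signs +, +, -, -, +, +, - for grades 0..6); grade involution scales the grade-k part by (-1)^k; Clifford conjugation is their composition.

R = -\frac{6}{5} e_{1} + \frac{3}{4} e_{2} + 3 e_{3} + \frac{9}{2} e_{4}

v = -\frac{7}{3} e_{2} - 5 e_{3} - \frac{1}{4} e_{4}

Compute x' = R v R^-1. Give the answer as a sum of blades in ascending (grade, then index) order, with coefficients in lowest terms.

~R = -\frac{6}{5} e_{1} + \frac{3}{4} e_{2} + 3 e_{3} + \frac{9}{2} e_{4}, and R ~R = -\frac{3699}{400}, so R^-1 = ~R / (-\frac{3699}{400}).
R v = -\frac{125}{8} + \frac{14}{5} e_{12} + 6 e_{13} + \frac{3}{10} e_{14} + \frac{13}{4} e_{23} + \frac{165}{16} e_{24} + \frac{87}{4} e_{34}
Answer: -\frac{5000}{1233} e_{1} + \frac{6002}{1233} e_{2} + \frac{18665}{1233} e_{3} + \frac{25411}{1644} e_{4}


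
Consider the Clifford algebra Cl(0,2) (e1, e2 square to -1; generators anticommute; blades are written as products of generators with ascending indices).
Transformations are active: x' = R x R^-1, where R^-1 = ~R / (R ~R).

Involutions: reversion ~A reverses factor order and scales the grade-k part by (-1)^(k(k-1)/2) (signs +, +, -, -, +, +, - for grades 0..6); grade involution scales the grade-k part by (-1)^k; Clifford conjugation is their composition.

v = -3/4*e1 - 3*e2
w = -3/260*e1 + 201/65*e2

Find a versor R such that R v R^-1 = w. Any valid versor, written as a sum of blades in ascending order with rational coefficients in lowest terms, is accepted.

Since q(v) = q(w) = -153/16, the sum R = v + w = -99/130*e1 + 6/65*e2 does the job whenever invertible.
Answer: -99/130*e1 + 6/65*e2


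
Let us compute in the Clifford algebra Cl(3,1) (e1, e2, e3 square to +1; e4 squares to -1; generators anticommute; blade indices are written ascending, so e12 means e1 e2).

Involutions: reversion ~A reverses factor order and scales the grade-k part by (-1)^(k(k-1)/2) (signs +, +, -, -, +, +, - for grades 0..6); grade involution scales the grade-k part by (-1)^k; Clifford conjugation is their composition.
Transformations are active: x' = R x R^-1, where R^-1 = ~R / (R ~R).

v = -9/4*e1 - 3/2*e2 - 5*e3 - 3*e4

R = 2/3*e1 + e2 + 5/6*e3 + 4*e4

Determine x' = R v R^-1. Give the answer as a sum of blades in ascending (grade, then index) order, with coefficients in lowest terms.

~R = 2/3*e1 + e2 + 5/6*e3 + 4*e4, and R ~R = -499/36, so R^-1 = ~R / (-499/36).
R v = 29/6 + 5/4*e12 - 35/24*e13 + 7*e14 - 15/4*e23 + 3*e24 + 35/2*e34
Answer: 3563/1996*e1 + 801/998*e2 + 2205/499*e3 + 105/499*e4


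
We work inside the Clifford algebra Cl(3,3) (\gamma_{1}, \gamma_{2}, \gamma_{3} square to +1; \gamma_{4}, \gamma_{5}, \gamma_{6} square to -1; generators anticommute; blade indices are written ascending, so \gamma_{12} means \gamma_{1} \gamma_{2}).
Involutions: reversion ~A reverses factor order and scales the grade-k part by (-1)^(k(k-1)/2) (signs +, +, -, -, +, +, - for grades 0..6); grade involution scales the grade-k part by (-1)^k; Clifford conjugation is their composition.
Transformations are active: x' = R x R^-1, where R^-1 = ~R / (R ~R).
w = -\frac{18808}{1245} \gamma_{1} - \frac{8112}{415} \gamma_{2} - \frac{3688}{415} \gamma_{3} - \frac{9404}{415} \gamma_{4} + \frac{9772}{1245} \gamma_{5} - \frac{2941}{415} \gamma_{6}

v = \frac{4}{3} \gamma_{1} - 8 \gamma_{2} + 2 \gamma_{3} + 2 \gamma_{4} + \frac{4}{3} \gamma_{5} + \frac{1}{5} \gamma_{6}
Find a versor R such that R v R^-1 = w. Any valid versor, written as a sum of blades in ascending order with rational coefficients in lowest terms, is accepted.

Since q(v) = q(w) = \frac{1599}{25}, the sum R = v + w = -\frac{5716}{415} \gamma_{1} - \frac{11432}{415} \gamma_{2} - \frac{2858}{415} \gamma_{3} - \frac{8574}{415} \gamma_{4} + \frac{11432}{1245} \gamma_{5} - \frac{2858}{415} \gamma_{6} does the job whenever invertible.
Answer: -\frac{5716}{415} \gamma_{1} - \frac{11432}{415} \gamma_{2} - \frac{2858}{415} \gamma_{3} - \frac{8574}{415} \gamma_{4} + \frac{11432}{1245} \gamma_{5} - \frac{2858}{415} \gamma_{6}


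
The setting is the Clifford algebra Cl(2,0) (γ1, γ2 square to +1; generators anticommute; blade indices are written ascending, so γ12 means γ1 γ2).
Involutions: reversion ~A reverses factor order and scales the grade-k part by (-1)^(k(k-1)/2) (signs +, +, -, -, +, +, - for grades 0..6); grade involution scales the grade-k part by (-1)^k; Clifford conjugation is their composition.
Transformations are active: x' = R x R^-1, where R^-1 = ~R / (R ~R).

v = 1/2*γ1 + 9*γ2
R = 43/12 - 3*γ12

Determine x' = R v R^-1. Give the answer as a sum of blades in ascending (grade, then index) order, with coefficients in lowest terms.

~R = 43/12 + 3*γ12, and R ~R = 3145/144, so R^-1 = ~R / (3145/144).
R v = -605/24*γ1 + 135/4*γ2
Answer: -11035/1258*γ1 + 1305/629*γ2


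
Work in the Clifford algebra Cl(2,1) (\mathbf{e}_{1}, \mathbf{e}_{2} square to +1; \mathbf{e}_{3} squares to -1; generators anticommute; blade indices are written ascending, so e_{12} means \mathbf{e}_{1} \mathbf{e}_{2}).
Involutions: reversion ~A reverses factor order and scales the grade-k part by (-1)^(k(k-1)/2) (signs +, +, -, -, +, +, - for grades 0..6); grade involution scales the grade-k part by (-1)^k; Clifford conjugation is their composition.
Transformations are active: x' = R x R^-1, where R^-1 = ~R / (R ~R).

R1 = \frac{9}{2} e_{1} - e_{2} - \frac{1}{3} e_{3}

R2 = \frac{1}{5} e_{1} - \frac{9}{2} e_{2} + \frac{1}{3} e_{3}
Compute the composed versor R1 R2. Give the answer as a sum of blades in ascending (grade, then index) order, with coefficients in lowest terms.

Distribute over the terms of R1 (each basis-blade product reordered to ascending indices, repeated generators contracted through their squares):
(\frac{9}{2} e_{1}) R2 = \frac{9}{10} - \frac{81}{4} e_{12} + \frac{3}{2} e_{13}
(-e_{2}) R2 = \frac{9}{2} + \frac{1}{5} e_{12} - \frac{1}{3} e_{23}
(-\frac{1}{3} e_{3}) R2 = \frac{1}{9} + \frac{1}{15} e_{13} - \frac{3}{2} e_{23}
Summing the partial products and collecting blades:
Answer: \frac{248}{45} - \frac{401}{20} e_{12} + \frac{47}{30} e_{13} - \frac{11}{6} e_{23}


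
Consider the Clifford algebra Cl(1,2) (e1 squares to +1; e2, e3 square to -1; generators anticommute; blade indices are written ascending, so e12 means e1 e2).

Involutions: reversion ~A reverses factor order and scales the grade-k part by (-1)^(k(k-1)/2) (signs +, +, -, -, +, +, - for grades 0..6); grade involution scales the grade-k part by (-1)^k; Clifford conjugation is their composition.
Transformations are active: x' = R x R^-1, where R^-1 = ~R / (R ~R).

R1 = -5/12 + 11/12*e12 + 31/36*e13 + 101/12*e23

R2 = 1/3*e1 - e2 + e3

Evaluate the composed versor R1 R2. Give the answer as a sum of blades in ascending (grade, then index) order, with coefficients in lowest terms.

Distribute over the terms of R2 (each basis-blade product reordered to ascending indices, repeated generators contracted through their squares):
R1 (1/3*e1) = -5/36*e1 - 11/36*e2 - 31/108*e3 + 101/36*e123
R1 (-e2) = 11/12*e1 + 5/12*e2 - 101/12*e3 + 31/36*e123
R1 (e3) = -31/36*e1 - 101/12*e2 - 5/12*e3 + 11/12*e123
Summing the partial products and collecting blades:
Answer: -1/12*e1 - 299/36*e2 - 985/108*e3 + 55/12*e123


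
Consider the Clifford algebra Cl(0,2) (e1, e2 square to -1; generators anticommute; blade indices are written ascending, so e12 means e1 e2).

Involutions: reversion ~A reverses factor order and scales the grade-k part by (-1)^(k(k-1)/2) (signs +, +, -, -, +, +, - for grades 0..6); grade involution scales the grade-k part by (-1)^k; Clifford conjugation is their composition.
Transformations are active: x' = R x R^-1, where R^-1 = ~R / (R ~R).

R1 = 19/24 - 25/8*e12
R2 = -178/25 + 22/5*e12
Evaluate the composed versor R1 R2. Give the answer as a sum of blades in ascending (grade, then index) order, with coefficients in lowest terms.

Distribute over the terms of R1 (each basis-blade product reordered to ascending indices, repeated generators contracted through their squares):
(19/24) R2 = -1691/300 + 209/60*e12
(-25/8*e12) R2 = 55/4 + 89/4*e12
Summing the partial products and collecting blades:
Answer: 1217/150 + 386/15*e12


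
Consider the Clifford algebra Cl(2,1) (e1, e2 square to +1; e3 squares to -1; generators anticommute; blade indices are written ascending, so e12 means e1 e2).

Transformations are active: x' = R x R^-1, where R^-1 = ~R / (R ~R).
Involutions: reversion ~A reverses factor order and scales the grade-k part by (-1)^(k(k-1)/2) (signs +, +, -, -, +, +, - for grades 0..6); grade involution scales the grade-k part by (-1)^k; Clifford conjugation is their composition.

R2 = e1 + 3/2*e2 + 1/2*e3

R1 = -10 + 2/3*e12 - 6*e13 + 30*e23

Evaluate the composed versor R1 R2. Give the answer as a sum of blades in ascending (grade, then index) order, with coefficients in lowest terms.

Distribute over the terms of R2 (each basis-blade product reordered to ascending indices, repeated generators contracted through their squares):
R1 (e1) = -10*e1 - 2/3*e2 + 6*e3 + 30*e123
R1 (3/2*e2) = e1 - 15*e2 - 45*e3 + 9*e123
R1 (1/2*e3) = 3*e1 - 15*e2 - 5*e3 + 1/3*e123
Summing the partial products and collecting blades:
Answer: -6*e1 - 92/3*e2 - 44*e3 + 118/3*e123


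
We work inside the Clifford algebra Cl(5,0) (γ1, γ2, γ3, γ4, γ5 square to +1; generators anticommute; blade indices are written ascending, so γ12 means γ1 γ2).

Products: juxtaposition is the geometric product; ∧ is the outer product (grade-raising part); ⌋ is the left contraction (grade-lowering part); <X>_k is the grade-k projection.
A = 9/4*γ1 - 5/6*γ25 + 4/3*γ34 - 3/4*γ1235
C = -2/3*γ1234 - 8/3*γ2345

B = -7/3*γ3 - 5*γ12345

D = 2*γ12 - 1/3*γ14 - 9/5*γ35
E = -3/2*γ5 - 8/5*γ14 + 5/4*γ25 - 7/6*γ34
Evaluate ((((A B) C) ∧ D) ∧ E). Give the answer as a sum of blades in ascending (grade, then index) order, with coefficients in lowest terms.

step 1: -23/36*γ4 - 21/4*γ13 + 59/12*γ125 - 25/6*γ134 - 35/18*γ235 - 45/4*γ2345
step 2: 30 - 25/9*γ2 + 140/27*γ4 + 15/2*γ15 + 7/2*γ24 - 23/54*γ123 - 100/9*γ125 + 118/9*γ134 - 35/27*γ145 + 46/27*γ235 + 59/18*γ345 - 14*γ1245
step 3: 60*γ12 - 10*γ14 - 54*γ35 + 85/9*γ124 + 5*γ235 + 28/3*γ345 + 63/10*γ2345 + 485/81*γ12345
step 4: -90*γ125 + 15*γ145 - 70*γ1234 - 5/3*γ1245 - 432/5*γ1345 - 8*γ12345
Answer: -90*γ125 + 15*γ145 - 70*γ1234 - 5/3*γ1245 - 432/5*γ1345 - 8*γ12345


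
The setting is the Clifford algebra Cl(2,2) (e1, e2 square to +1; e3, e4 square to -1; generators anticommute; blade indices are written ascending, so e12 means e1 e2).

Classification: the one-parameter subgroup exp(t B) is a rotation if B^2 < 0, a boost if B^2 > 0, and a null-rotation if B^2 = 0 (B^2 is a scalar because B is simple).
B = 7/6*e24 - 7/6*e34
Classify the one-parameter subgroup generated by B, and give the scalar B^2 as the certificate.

B^2 term by term: the squares give (7/6)^2*(e24)^2 + (-7/6)^2*(e34)^2 = 49/36*(+1) + 49/36*(-1) = 0 (each basis 2-blade squares to minus the product of its generators' squares); cross terms between blades sharing an index anticommute and cancel. So B^2 = 0.
Answer: null-rotation, certificate B^2 = 0. Note: conjugating B changes its blade decomposition but never the scalar B^2 = 0, whose sign settles the classification.
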